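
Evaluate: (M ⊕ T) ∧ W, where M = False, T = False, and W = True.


M = False, T = False, W = True
Step 1: M ⊕ T = False XOR False = False
Step 2: False ∧ W = False AND True = False
XOR true when exactly one of M,T is true; then AND with W.

False


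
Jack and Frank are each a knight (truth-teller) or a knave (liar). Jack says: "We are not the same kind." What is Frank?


Jack says: "We are not the same kind."
Case 1: Jack is a Knight (truth-teller)
  Statement is true → they ARE different → Frank is a Knave
Case 2: Jack is a Knave (liar)
  Statement is false → they are NOT different → Frank is a Knave
In both cases, Frank is a Knave.

Knave


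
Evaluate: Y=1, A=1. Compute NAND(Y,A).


Y AND A = 1
NOT(1) = 0

0


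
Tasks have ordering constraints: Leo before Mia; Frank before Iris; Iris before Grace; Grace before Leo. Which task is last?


Constraints: Leo before Mia; Frank before Iris; Iris before Grace; Grace before Leo
The last task can have nothing scheduled after it, so it must never appear on the left of a 'before'.
Tasks appearing before some other task: Leo, Frank, Iris, Grace.
The only task not in that list is Mia → it is last.

Mia


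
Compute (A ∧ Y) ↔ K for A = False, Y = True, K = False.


A = False, Y = True, K = False
Step 1: A ∧ Y = False AND True = False
Step 2: (False) ↔ K: true when both sides have same truth value.
Result: False ↔ False = True

True


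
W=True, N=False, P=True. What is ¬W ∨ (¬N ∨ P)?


W = True, N = False, P = True
Expression: ¬W ∨ (¬N ∨ P)
Step 1: ¬N = NOT False = True
Step 2: ¬N ∨ P = True OR True = True
Step 3: ¬W = NOT True = False
Step 4: (False) ∨ (True) = False OR True = True

True


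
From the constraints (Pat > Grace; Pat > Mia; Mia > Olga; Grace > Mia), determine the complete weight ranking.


Constraints: Pat > Grace; Pat > Mia; Mia > Olga; Grace > Mia
Method: at each step, the next-highest is the one remaining person who never appears on the smaller side of a constraint between remaining people.
  Step 1: remaining {Grace, Olga, Pat, Mia}; on the smaller side: {Grace, Olga, Mia} → Pat is next (Pat > Grace; Pat > Mia).
  Step 2: remaining {Grace, Olga, Mia}; on the smaller side: {Olga, Mia} → Grace is next (Grace > Mia).
  Step 3: remaining {Olga, Mia}; on the smaller side: {Olga} → Mia is next (Mia > Olga).
  Step 4: only Olga remains → lowest.
Final ranking (highest to lowest):

Pat > Grace > Mia > Olga


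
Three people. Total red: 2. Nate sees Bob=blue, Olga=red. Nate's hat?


Total red = 2, seen red = 1
Own red = 2 - 1 = 1
Nate's hat is red.

red


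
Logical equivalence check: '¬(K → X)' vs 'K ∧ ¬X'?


Expression 1: ¬(K → X)
Expression 2: K ∧ ¬X
Truth table (K X | Expr1 Expr2):
  T T |   F     F
  T F |   T     T
  F T |   F     F
  F F |   F     F
All 4 rows agree, so the expressions are logically equivalent.

Yes


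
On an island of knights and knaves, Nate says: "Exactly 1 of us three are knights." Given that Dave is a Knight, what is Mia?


Nate claims exactly 1 knights among Nate, Dave, Mia.
Given: Dave is a Knight.

Case 1: Nate is a Knight (tells truth)
  Then exactly 1 of the three are knights.
  Counting Nate, Dave: 2 knight(s) so far. Need -1 more → impossible.
Case 2: Nate is a Knave (lies)
  Then the count is NOT 1.
  If Mia = Knave, count = 1 = 1 → claim would be true, contradicts lie.
  If Mia = Knight, count = 2 ≠ 1 → lie confirmed ✓

Mia is a Knight.

Knight


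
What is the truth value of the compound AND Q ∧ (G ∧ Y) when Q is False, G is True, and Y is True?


Q = False, G = True, Y = True
Step 1: G ∧ Y = True AND True = True
Step 2: Q ∧ True = False AND True = False
AND is true only when ALL operands are true.

False


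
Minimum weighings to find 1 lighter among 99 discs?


Each weighing has 3 outcomes (left heavy / balance / right heavy), so k weighings distinguish at most 3^k cases; splitting into three near-equal groups achieves this.
Need 3^k ≥ 99: 3^4 = 81 < 99 ≤ 3^5 = 243
k = ⌈log₃(99)⌉ = 5

5


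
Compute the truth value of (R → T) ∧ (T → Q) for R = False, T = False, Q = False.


R = False, T = False, Q = False
Step 1: R → T is false only when R=True and T=False. Result: True
Step 2: T → Q is false only when T=True and Q=False. Result: True
Step 3: True ∧ True = True

True


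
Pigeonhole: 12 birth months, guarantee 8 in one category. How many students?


Pigeonhole: to guarantee k in one of n categories, need (k-1)×n + 1.
k = 8, n = 12
Minimum = (8-1) × 12 + 1 = 7 × 12 + 1

85


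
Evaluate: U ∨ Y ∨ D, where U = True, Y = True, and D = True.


U = True, Y = True, D = True
Step 1: U ∨ Y = True OR True = True
Step 2: True ∨ D = True OR True = True
OR is true when at least one operand is true.

True


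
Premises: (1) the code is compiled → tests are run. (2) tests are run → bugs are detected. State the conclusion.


Hypothetical syllogism: P → Q, Q → R ⊢ P → R
Premise 1: the code is compiled → tests are run
Premise 2: tests are run → bugs are detected
Chain the implications: the middle term (tests are run) links the two.
Conclusion: If the code is compiled, then bugs are detected.

If the code is compiled, then bugs are detected.


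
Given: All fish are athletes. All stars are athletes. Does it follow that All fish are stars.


Premise 1: All fish are athletes.
Premise 2: All stars are athletes.
Conclusion: All fish are stars.
Fallacy: undistributed middle. athletes is predicate in both.
Counterexample: fish and stars could be disjoint subsets of athletes.

Invalid


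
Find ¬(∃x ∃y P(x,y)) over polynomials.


Original: ∃x ∃y P(x,y)
Rule: ¬∀→∃, ¬∃→∀, negate predicate.
Negation: ∀x ∀y ¬P(x,y)

∀x ∀y ¬P(x,y)


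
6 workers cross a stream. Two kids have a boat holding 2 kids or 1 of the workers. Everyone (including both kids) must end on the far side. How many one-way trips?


Per crossing of one of the workers: kids→, one←, one of the workers→, one← = 4 trips
6 × 4 = 24, + 1 final kids→ = 25
Minimum trips = 25

25


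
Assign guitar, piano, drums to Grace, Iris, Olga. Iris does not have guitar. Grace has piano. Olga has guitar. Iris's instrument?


From clues:
  Olga → guitar
  Grace → piano
By elimination, Iris gets the remaining.

drums


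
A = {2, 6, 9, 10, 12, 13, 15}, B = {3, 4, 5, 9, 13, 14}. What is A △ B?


A = {2, 6, 9, 10, 12, 13, 15}
B = {3, 4, 5, 9, 13, 14}
Operation: symmetric difference
In A only: [2, 6, 10, 12, 15], in B only: [3, 4, 5, 14]

{2, 3, 4, 5, 6, 10, 12, 14, 15}


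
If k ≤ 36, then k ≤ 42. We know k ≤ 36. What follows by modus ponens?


Modus ponens: P → Q, P ⊢ Q
P: k ≤ 36
Q: k ≤ 42
We have P → Q and P is true.
By modus ponens, Q must be true.

k ≤ 42


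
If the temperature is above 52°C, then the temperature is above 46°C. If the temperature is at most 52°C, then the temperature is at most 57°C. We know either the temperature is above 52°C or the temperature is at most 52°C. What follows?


Constructive dilemma: (P → Q) ∧ (R → S), P ∨ R ⊢ Q ∨ S
Premise 1: the temperature is above 52°C → the temperature is above 46°C
Premise 2: the temperature is at most 52°C → the temperature is at most 57°C
Premise 3: the temperature is above 52°C ∨ the temperature is at most 52°C
Case 1: Assuming the temperature is above 52°C, then by Premise 1, the temperature is above 46°C.
Case 2: Assuming the temperature is at most 52°C, then by Premise 2, the temperature is at most 57°C.
Since one of the temperature is above 52°C or the temperature is at most 52°C must hold, we get the temperature is above 46°C or the temperature is at most 57°C.

The temperature is above 46°C or the temperature is at most 57°C.


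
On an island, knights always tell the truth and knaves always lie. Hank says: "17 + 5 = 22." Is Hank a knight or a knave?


Statement: "17 + 5 = 22."
Actual: 17 + 5 = 22
Claimed: 22
Statement is TRUE → Hank tells the truth → Knight

Knight


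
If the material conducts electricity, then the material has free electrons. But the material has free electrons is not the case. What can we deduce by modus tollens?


Modus tollens: P → Q, ¬Q ⊢ ¬P
P: the material conducts electricity
Q: the material has free electrons
We have P → Q and Q is false.
By modus tollens, P must be false.

It is not the case that the material conducts electricity


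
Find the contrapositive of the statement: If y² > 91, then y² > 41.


Original: If y² > 91, then y² > 41
Contrapositive: If ¬Q, then ¬P
Negate Q: not (y² > 41)
Negate P: not (y² > 91)

If not (y² > 41), then not (y² > 91).


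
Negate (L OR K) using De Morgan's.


De Morgan's law: ¬(P ∨ Q) ≡ ¬P ∧ ¬Q
¬(L ∨ K) = ¬L ∧ ¬K

¬L ∧ ¬K


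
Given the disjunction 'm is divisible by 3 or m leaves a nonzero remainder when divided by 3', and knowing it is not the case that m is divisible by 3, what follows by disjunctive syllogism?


Disjunctive syllogism: P ∨ Q, ¬P ⊢ Q
Disjunction: m is divisible by 3 ∨ m leaves a nonzero remainder when divided by 3
We know it is not the case that m is divisible by 3.
By disjunctive syllogism, the other disjunct must be true.

m leaves a nonzero remainder when divided by 3


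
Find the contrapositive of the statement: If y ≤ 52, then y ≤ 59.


Original: If y ≤ 52, then y ≤ 59
Contrapositive: If ¬Q, then ¬P
Negate Q: not (y ≤ 59)
Negate P: not (y ≤ 52)

If not (y ≤ 59), then not (y ≤ 52).


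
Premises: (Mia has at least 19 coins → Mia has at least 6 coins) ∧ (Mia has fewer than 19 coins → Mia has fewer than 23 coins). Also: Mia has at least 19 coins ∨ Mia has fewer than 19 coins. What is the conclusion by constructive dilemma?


Constructive dilemma: (P → Q) ∧ (R → S), P ∨ R ⊢ Q ∨ S
Premise 1: Mia has at least 19 coins → Mia has at least 6 coins
Premise 2: Mia has fewer than 19 coins → Mia has fewer than 23 coins
Premise 3: Mia has at least 19 coins ∨ Mia has fewer than 19 coins
Case 1: Assuming Mia has at least 19 coins, then by Premise 1, Mia has at least 6 coins.
Case 2: Assuming Mia has fewer than 19 coins, then by Premise 2, Mia has fewer than 23 coins.
Since one of Mia has at least 19 coins or Mia has fewer than 19 coins must hold, we get Mia has at least 6 coins or Mia has fewer than 23 coins.

Mia has at least 6 coins or Mia has fewer than 23 coins.


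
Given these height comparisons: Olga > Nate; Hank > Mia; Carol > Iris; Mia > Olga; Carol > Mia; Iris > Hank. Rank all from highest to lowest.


Constraints: Olga > Nate; Hank > Mia; Carol > Iris; Mia > Olga; Carol > Mia; Iris > Hank
Method: at each step, the next-highest is the one remaining person who never appears on the smaller side of a constraint between remaining people.
  Step 1: remaining {Mia, Nate, Iris, Olga, Carol, Hank}; on the smaller side: {Mia, Nate, Iris, Olga, Hank} → Carol is next (Carol > Iris; Carol > Mia).
  Step 2: remaining {Mia, Nate, Iris, Olga, Hank}; on the smaller side: {Mia, Nate, Olga, Hank} → Iris is next (Iris > Hank).
  Step 3: remaining {Mia, Nate, Olga, Hank}; on the smaller side: {Mia, Nate, Olga} → Hank is next (Hank > Mia).
  Step 4: remaining {Mia, Nate, Olga}; on the smaller side: {Nate, Olga} → Mia is next (Mia > Olga).
  Step 5: remaining {Nate, Olga}; on the smaller side: {Nate} → Olga is next (Olga > Nate).
  Step 6: only Nate remains → lowest.
Final ranking (highest to lowest):

Carol > Iris > Hank > Mia > Olga > Nate


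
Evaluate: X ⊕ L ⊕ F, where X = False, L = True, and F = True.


X = False, L = True, F = True
Step 1: X ⊕ L = False XOR True = True
Step 2: True ⊕ F = True XOR True = False
XOR is true when an odd number of operands are true.

False


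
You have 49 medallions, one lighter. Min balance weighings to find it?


Each weighing has 3 outcomes (left heavy / balance / right heavy), so k weighings distinguish at most 3^k cases; splitting into three near-equal groups achieves this.
Need 3^k ≥ 49: 3^3 = 27 < 49 ≤ 3^4 = 81
k = ⌈log₃(49)⌉ = 4

4


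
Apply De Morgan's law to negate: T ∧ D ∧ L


De Morgan's law: ¬(P ∧ Q ∧ R) ≡ ¬P ∨ ¬Q ∨ ¬R
¬(T ∧ D ∧ L) = ¬T ∨ ¬D ∨ ¬L

¬T ∨ ¬D ∨ ¬L


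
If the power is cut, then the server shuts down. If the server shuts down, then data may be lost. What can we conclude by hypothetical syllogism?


Hypothetical syllogism: P → Q, Q → R ⊢ P → R
Premise 1: the power is cut → the server shuts down
Premise 2: the server shuts down → data may be lost
Chain the implications: the middle term (the server shuts down) links the two.
Conclusion: If the power is cut, then data may be lost.

If the power is cut, then data may be lost.


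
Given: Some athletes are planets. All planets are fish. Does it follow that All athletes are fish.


Premise 1: Some athletes are planets.
Premise 2: All planets are fish.
Conclusion: All athletes are fish.
Fallacy: illicit minor. The minor term (athletes) is distributed in the conclusion ('All athletes ...') but undistributed in its premise ('Some athletes are planets' doesn't cover all athletes).
Only 'Some athletes are fish' follows, not 'All'.

Invalid


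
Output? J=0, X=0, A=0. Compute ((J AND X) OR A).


J AND X = 0&0 = 0
0 OR 0 = 0

0


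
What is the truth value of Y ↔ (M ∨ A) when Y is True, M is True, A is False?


Y = True, M = True, A = False
Step 1: M ∨ A = True OR False = True
Step 2: Y ↔ (True): true when both sides have same truth value.
Result: True ↔ True = True

True


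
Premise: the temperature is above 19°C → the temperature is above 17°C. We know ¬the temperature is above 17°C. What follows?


Modus tollens: P → Q, ¬Q ⊢ ¬P
P: the temperature is above 19°C
Q: the temperature is above 17°C
We have P → Q and Q is false.
By modus tollens, P must be false.

It is not the case that the temperature is above 19°C


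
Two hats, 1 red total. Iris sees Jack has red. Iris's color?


Total red = 1, Jack = red
Red accounted for: 1
Remaining for Iris: 0
Iris's hat is blue.

blue


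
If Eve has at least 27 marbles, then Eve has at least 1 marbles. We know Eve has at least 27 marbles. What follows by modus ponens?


Modus ponens: P → Q, P ⊢ Q
P: Eve has at least 27 marbles
Q: Eve has at least 1 marbles
We have P → Q and P is true.
By modus ponens, Q must be true.

Eve has at least 1 marbles


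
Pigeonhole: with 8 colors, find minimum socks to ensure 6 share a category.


Pigeonhole: to guarantee k in one of n categories, need (k-1)×n + 1.
k = 6, n = 8
Minimum = (6-1) × 8 + 1 = 5 × 8 + 1

41


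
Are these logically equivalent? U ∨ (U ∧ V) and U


Expression 1: U ∨ (U ∧ V)
Expression 2: U
Truth table (U V | Expr1 Expr2):
  T T |   T     T
  T F |   T     T
  F T |   F     F
  F F |   F     F
All 4 rows agree, so the expressions are logically equivalent.

Yes


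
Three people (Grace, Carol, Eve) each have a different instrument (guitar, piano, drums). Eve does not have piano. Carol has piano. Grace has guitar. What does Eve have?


From clues:
  Carol → piano
  Grace → guitar
By elimination, Eve gets the remaining.

drums


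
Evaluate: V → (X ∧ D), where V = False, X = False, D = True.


V = False, X = False, D = True
Step 1: X ∧ D = False AND True = False
Step 2: V → (False): false only when V=True and consequent=False.
Result: True

True


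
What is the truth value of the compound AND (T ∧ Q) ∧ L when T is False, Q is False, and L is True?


T = False, Q = False, L = True
Step 1: T ∧ Q = False AND False = False
Step 2: False ∧ L = False AND True = False
AND is true only when ALL operands are true.

False


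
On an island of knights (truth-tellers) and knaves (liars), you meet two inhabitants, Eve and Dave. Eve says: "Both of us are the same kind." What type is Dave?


Eve says: "Both of us are the same kind."
Case 1: Eve is a Knight (truth-teller)
  Statement is true → they ARE the same → Dave is also a Knight
Case 2: Eve is a Knave (liar)
  Statement is false → they are NOT the same → Dave is a Knight
In both cases, Dave is a Knight.

Knight


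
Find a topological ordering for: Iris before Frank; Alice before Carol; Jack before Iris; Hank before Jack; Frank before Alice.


Constraints: Iris before Frank; Alice before Carol; Jack before Iris; Hank before Jack; Frank before Alice
Method: repeatedly schedule the remaining task that has no remaining task required before it.
  Step 1: remaining {Frank, Alice, Carol, Jack, Iris, Hank}; every task except Hank still has a predecessor pending → schedule Hank.
  Step 2: remaining {Frank, Alice, Carol, Jack, Iris}; every task except Jack still has a predecessor pending → schedule Jack.
  Step 3: remaining {Frank, Alice, Carol, Iris}; every task except Iris still has a predecessor pending → schedule Iris.
  Step 4: remaining {Frank, Alice, Carol}; every task except Frank still has a predecessor pending → schedule Frank.
  Step 5: remaining {Alice, Carol}; every task except Alice still has a predecessor pending → schedule Alice.
  Step 6: only Carol remains → schedule Carol.
Resulting order:

Hank → Jack → Iris → Frank → Alice → Carol


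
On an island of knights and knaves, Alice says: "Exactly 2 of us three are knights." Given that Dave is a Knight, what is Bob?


Alice claims exactly 2 knights among Alice, Dave, Bob.
Given: Dave is a Knight.

Case 1: Alice is a Knight (tells truth)
  Then exactly 2 of the three are knights.
  Counting Alice, Dave: 2 knight(s) so far. Need 0 more → Bob = Knave.
Case 2: Alice is a Knave (lies)
  Then the count is NOT 2.
  If Bob = Knight, count = 2 = 2 → claim would be true, contradicts lie.
  If Bob = Knave, count = 1 ≠ 2 → lie confirmed ✓

Bob is a Knave.

Knave


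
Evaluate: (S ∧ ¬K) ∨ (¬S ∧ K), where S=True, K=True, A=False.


S = True, K = True, A = False
Expression: (S ∧ ¬K) ∨ (¬S ∧ K)
Step 1: ¬K = NOT True = False
Step 2: S ∧ ¬K = True AND False = False
Step 3: ¬S = NOT True = False
Step 4: ¬S ∧ K = False AND True = False
Step 5: (False) ∨ (False) = False OR False = False

False


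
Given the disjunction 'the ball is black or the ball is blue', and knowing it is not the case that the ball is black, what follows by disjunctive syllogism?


Disjunctive syllogism: P ∨ Q, ¬P ⊢ Q
Disjunction: the ball is black ∨ the ball is blue
We know it is not the case that the ball is black.
By disjunctive syllogism, the other disjunct must be true.

The ball is blue


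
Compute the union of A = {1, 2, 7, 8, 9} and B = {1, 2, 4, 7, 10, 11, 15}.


A = {1, 2, 7, 8, 9}
B = {1, 2, 4, 7, 10, 11, 15}
Operation: union
All elements combined: 1, 2, 4, 7, 8, 9, 10, 11, 15

{1, 2, 4, 7, 8, 9, 10, 11, 15}


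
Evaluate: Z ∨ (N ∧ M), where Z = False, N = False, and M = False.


Z = False, N = False, M = False
Step 1: N ∧ M = False AND False = False
Step 2: Z ∨ False = False OR False = False
AND evaluated first (higher precedence); then OR applied.

False


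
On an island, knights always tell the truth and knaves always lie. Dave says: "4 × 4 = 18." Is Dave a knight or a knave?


Statement: "4 × 4 = 18."
Actual: 4 × 4 = 16
Claimed: 18
Statement is FALSE → Dave lies → Knave

Knave


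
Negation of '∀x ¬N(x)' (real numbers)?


Original: ∀x ¬N(x)
Rule: ¬∀→∃, ¬∃→∀, negate predicate.
Negation: ∃x N(x)

∃x N(x)


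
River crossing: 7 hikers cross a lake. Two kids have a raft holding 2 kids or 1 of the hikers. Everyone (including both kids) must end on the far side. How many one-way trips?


Per crossing of one of the hikers: kids→, one←, one of the hikers→, one← = 4 trips
7 × 4 = 28, + 1 final kids→ = 29
Minimum trips = 29

29


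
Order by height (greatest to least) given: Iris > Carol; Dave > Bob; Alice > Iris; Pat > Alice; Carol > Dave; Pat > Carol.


Constraints: Iris > Carol; Dave > Bob; Alice > Iris; Pat > Alice; Carol > Dave; Pat > Carol
Method: at each step, the next-highest is the one remaining person who never appears on the smaller side of a constraint between remaining people.
  Step 1: remaining {Bob, Dave, Alice, Carol, Pat, Iris}; on the smaller side: {Bob, Dave, Alice, Carol, Iris} → Pat is next (Pat > Alice; Pat > Carol).
  Step 2: remaining {Bob, Dave, Alice, Carol, Iris}; on the smaller side: {Bob, Dave, Carol, Iris} → Alice is next (Alice > Iris).
  Step 3: remaining {Bob, Dave, Carol, Iris}; on the smaller side: {Bob, Dave, Carol} → Iris is next (Iris > Carol).
  Step 4: remaining {Bob, Dave, Carol}; on the smaller side: {Bob, Dave} → Carol is next (Carol > Dave).
  Step 5: remaining {Bob, Dave}; on the smaller side: {Bob} → Dave is next (Dave > Bob).
  Step 6: only Bob remains → lowest.
Final ranking (highest to lowest):

Pat > Alice > Iris > Carol > Dave > Bob


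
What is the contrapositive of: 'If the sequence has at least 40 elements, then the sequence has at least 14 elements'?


Original: If the sequence has at least 40 elements, then the sequence has at least 14 elements
Contrapositive: If ¬Q, then ¬P
Negate Q: not (the sequence has at least 14 elements)
Negate P: not (the sequence has at least 40 elements)

If not (the sequence has at least 14 elements), then not (the sequence has at least 40 elements).


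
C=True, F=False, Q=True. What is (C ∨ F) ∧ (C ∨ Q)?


C = True, F = False, Q = True
Expression: (C ∨ F) ∧ (C ∨ Q)
Step 1: C ∨ F = True OR False = True
Step 2: C ∨ Q = True OR True = True
Step 3: (True) ∧ (True) = True AND True = True

True


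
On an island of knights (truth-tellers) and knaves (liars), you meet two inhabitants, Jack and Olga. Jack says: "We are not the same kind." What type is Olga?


Jack says: "We are not the same kind."
Case 1: Jack is a Knight (truth-teller)
  Statement is true → they ARE different → Olga is a Knave
Case 2: Jack is a Knave (liar)
  Statement is false → they are NOT different → Olga is a Knave
In both cases, Olga is a Knave.

Knave


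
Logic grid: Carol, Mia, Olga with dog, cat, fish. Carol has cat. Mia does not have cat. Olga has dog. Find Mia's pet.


From clues:
  Olga → dog
  Carol → cat
By elimination, Mia gets the remaining.

fish


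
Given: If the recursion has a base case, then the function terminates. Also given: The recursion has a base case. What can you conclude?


Modus ponens: P → Q, P ⊢ Q
P: the recursion has a base case
Q: the function terminates
We have P → Q and P is true.
By modus ponens, Q must be true.

The function terminates


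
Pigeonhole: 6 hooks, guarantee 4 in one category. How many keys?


Pigeonhole: to guarantee k in one of n categories, need (k-1)×n + 1.
k = 4, n = 6
Minimum = (4-1) × 6 + 1 = 3 × 6 + 1

19


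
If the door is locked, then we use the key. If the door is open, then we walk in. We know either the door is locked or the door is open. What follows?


Constructive dilemma: (P → Q) ∧ (R → S), P ∨ R ⊢ Q ∨ S
Premise 1: the door is locked → we use the key
Premise 2: the door is open → we walk in
Premise 3: the door is locked ∨ the door is open
Case 1: Assuming the door is locked, then by Premise 1, we use the key.
Case 2: Assuming the door is open, then by Premise 2, we walk in.
Since one of the door is locked or the door is open must hold, we get we use the key or we walk in.

We use the key or we walk in.


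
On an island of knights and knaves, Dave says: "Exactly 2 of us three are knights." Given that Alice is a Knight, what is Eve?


Dave claims exactly 2 knights among Dave, Alice, Eve.
Given: Alice is a Knight.

Case 1: Dave is a Knight (tells truth)
  Then exactly 2 of the three are knights.
  Counting Dave, Alice: 2 knight(s) so far. Need 0 more → Eve = Knave.
Case 2: Dave is a Knave (lies)
  Then the count is NOT 2.
  If Eve = Knight, count = 2 = 2 → claim would be true, contradicts lie.
  If Eve = Knave, count = 1 ≠ 2 → lie confirmed ✓

Eve is a Knave.

Knave


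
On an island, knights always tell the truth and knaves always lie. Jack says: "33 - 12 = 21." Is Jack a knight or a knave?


Statement: "33 - 12 = 21."
Actual: 33 - 12 = 21
Claimed: 21
Statement is TRUE → Jack tells the truth → Knight

Knight


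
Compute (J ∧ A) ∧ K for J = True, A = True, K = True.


J = True, A = True, K = True
Step 1: J ∧ A = True AND True = True
Step 2: True ∧ K = True AND True = True
AND is true only when ALL operands are true.

True


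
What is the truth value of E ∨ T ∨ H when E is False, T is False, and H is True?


E = False, T = False, H = True
Step 1: E ∨ T = False OR False = False
Step 2: False ∨ H = False OR True = True
OR is true when at least one operand is true.

True


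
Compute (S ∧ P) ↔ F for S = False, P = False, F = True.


S = False, P = False, F = True
Step 1: S ∧ P = False AND False = False
Step 2: (False) ↔ F: true when both sides have same truth value.
Result: False ↔ True = False

False


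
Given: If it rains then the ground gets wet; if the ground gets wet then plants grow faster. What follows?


Hypothetical syllogism: P → Q, Q → R ⊢ P → R
Premise 1: it rains → the ground gets wet
Premise 2: the ground gets wet → plants grow faster
Chain the implications: the middle term (the ground gets wet) links the two.
Conclusion: If it rains, then plants grow faster.

If it rains, then plants grow faster.


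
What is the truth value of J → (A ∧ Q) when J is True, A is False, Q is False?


J = True, A = False, Q = False
Step 1: A ∧ Q = False AND False = False
Step 2: J → (False): false only when J=True and consequent=False.
Result: False

False


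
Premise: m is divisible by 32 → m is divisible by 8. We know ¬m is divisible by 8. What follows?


Modus tollens: P → Q, ¬Q ⊢ ¬P
P: m is divisible by 32
Q: m is divisible by 8
We have P → Q and Q is false.
By modus tollens, P must be false.

It is not the case that m is divisible by 32


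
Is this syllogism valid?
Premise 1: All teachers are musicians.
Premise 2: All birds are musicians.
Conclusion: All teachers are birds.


Premise 1: All teachers are musicians.
Premise 2: All birds are musicians.
Conclusion: All teachers are birds.
Fallacy: undistributed middle. musicians is predicate in both.
Counterexample: teachers and birds could be disjoint subsets of musicians.

Invalid


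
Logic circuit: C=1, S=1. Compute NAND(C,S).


C AND S = 1
NOT(1) = 0

0


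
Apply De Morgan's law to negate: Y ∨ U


De Morgan's law: ¬(P ∨ Q) ≡ ¬P ∧ ¬Q
¬(Y ∨ U) = ¬Y ∧ ¬U

¬Y ∧ ¬U


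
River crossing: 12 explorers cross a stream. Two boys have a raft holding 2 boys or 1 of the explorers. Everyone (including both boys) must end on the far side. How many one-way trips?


Per crossing of one of the explorers: boys→, one←, one of the explorers→, one← = 4 trips
12 × 4 = 48, + 1 final boys→ = 49
Minimum trips = 49

49


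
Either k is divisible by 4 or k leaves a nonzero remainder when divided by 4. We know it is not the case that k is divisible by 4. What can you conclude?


Disjunctive syllogism: P ∨ Q, ¬P ⊢ Q
Disjunction: k is divisible by 4 ∨ k leaves a nonzero remainder when divided by 4
We know it is not the case that k is divisible by 4.
By disjunctive syllogism, the other disjunct must be true.

k leaves a nonzero remainder when divided by 4


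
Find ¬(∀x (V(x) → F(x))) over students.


Original: ∀x (V(x) → F(x))
Rule: ¬∀→∃, ¬∃→∀, negate predicate.
Negation: ∃x (V(x) ∧ ¬F(x))

∃x (V(x) ∧ ¬F(x))


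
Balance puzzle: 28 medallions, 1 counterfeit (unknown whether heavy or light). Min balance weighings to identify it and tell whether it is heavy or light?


Let n = 28. 56 possibilities (n medallions × lighter/heavier); each weighing has 3 outcomes.
Bound for k weighings: say the first weighing puts j medallions on each pan. If it tips, the 2j weighed medallions remain suspects (each with a known direction) and k-1 weighings give 3^(k-1) outcomes; 3^(k-1) is odd, so 2j ≤ 3^(k-1) - 1. If it balances, the n - 2j unweighed medallions remain with direction unknown: 2(n - 2j) ≤ 3^(k-1) - 1 by the same parity argument. Adding, n ≤ (3^(k-1) - 1) + (3^(k-1) - 1)/2 = (3^k - 3)/2, and the classical three-group strategy achieves this (3 medallions in 2 weighings, 12 in 3, 39 in 4, 120 in 5).
So we need the smallest k with (3^k - 3)/2 ≥ 28.
k = 3: (3^3 - 3)/2 = 12 < 28 ✗
k = 4: (3^4 - 3)/2 = 39 ≥ 28 ✓

4


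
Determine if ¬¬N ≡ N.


Expression 1: ¬¬N
Expression 2: N
Truth table (N | Expr1 Expr2):
  T |   T     T
  F |   F     F
All 2 rows agree, so the expressions are logically equivalent.

Yes


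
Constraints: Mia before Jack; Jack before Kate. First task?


Constraints: Mia before Jack; Jack before Kate
The first task can have nothing scheduled before it, so it must never appear on the right of a 'before'.
Tasks appearing after some 'before': Jack, Kate.
The only task not in that list is Mia → it is first.

Mia


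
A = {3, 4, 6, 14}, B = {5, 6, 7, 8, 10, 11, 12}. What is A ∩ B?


A = {3, 4, 6, 14}
B = {5, 6, 7, 8, 10, 11, 12}
Operation: intersection
Elements in both: 6

{6}


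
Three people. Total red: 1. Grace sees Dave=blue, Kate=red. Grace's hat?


Total red = 1, seen red = 1
Own red = 1 - 1 = 0
Grace's hat is blue.

blue


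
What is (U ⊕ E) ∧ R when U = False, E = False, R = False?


U = False, E = False, R = False
Step 1: U ⊕ E = False XOR False = False
Step 2: False ∧ R = False AND False = False
XOR true when exactly one of U,E is true; then AND with R.

False


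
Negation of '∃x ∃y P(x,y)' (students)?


Original: ∃x ∃y P(x,y)
Rule: ¬∀→∃, ¬∃→∀, negate predicate.
Negation: ∀x ∀y ¬P(x,y)

∀x ∀y ¬P(x,y)


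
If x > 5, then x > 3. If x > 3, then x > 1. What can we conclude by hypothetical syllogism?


Hypothetical syllogism: P → Q, Q → R ⊢ P → R
Premise 1: x > 5 → x > 3
Premise 2: x > 3 → x > 1
Chain the implications: the middle term (x > 3) links the two.
Conclusion: If x > 5, then x > 1.

If x > 5, then x > 1.


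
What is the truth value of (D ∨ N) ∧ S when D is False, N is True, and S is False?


D = False, N = True, S = False
Step 1: D ∨ N = False OR True = True
Step 2: True ∧ S = True AND False = False
OR is true when at least one operand is true; AND requires both.

False


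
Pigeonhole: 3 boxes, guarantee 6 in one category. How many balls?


Pigeonhole: to guarantee k in one of n categories, need (k-1)×n + 1.
k = 6, n = 3
Minimum = (6-1) × 3 + 1 = 5 × 3 + 1

16


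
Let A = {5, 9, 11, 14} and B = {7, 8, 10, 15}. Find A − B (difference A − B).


A = {5, 9, 11, 14}
B = {7, 8, 10, 15}
Operation: difference A − B
In A but not B: 5, 9, 11, 14

{5, 9, 11, 14}


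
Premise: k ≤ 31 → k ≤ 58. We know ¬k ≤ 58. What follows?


Modus tollens: P → Q, ¬Q ⊢ ¬P
P: k ≤ 31
Q: k ≤ 58
We have P → Q and Q is false.
By modus tollens, P must be false.

It is not the case that k ≤ 31


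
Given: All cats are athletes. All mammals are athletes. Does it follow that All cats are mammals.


Premise 1: All cats are athletes.
Premise 2: All mammals are athletes.
Conclusion: All cats are mammals.
Fallacy: undistributed middle. athletes is predicate in both.
Counterexample: cats and mammals could be disjoint subsets of athletes.

Invalid


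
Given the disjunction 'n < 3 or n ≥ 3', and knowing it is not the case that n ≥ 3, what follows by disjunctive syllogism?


Disjunctive syllogism: P ∨ Q, ¬P ⊢ Q
Disjunction: n < 3 ∨ n ≥ 3
We know it is not the case that n ≥ 3.
By disjunctive syllogism, the other disjunct must be true.

n < 3


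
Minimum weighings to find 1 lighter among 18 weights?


Each weighing has 3 outcomes (left heavy / balance / right heavy), so k weighings distinguish at most 3^k cases; splitting into three near-equal groups achieves this.
Need 3^k ≥ 18: 3^2 = 9 < 18 ≤ 3^3 = 27
k = ⌈log₃(18)⌉ = 3

3


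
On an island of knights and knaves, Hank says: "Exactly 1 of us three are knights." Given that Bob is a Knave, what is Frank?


Hank claims exactly 1 knights among Hank, Bob, Frank.
Given: Bob is a Knave.

Case 1: Hank is a Knight (tells truth)
  Then exactly 1 of the three are knights.
  Counting Hank, Bob: 1 knight(s) so far. Need 0 more → Frank = Knave.
Case 2: Hank is a Knave (lies)
  Then the count is NOT 1.
  If Frank = Knight, count = 1 = 1 → claim would be true, contradicts lie.
  If Frank = Knave, count = 0 ≠ 1 → lie confirmed ✓

Frank is a Knave.

Knave


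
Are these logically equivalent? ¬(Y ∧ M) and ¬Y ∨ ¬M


Expression 1: ¬(Y ∧ M)
Expression 2: ¬Y ∨ ¬M
Truth table (Y M | Expr1 Expr2):
  T T |   F     F
  T F |   T     T
  F T |   T     T
  F F |   T     T
All 4 rows agree, so the expressions are logically equivalent.

Yes


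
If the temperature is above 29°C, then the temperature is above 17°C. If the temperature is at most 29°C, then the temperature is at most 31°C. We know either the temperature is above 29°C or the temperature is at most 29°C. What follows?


Constructive dilemma: (P → Q) ∧ (R → S), P ∨ R ⊢ Q ∨ S
Premise 1: the temperature is above 29°C → the temperature is above 17°C
Premise 2: the temperature is at most 29°C → the temperature is at most 31°C
Premise 3: the temperature is above 29°C ∨ the temperature is at most 29°C
Case 1: Assuming the temperature is above 29°C, then by Premise 1, the temperature is above 17°C.
Case 2: Assuming the temperature is at most 29°C, then by Premise 2, the temperature is at most 31°C.
Since one of the temperature is above 29°C or the temperature is at most 29°C must hold, we get the temperature is above 17°C or the temperature is at most 31°C.

The temperature is above 17°C or the temperature is at most 31°C.


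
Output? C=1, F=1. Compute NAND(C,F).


C AND F = 1
NOT(1) = 0

0


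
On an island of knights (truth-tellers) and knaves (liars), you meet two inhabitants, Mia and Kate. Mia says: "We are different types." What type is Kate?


Mia says: "We are different types."
Case 1: Mia is a Knight (truth-teller)
  Statement is true → they ARE different → Kate is a Knave
Case 2: Mia is a Knave (liar)
  Statement is false → they are NOT different → Kate is a Knave
In both cases, Kate is a Knave.

Knave


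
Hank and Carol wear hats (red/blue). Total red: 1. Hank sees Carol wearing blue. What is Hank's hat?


Total red = 1, Carol = blue
Red accounted for: 0
Remaining for Hank: 1
Hank's hat is red.

red


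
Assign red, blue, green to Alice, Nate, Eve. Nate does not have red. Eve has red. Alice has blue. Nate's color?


From clues:
  Eve → red
  Alice → blue
By elimination, Nate gets the remaining.

green


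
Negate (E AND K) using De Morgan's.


De Morgan's law: ¬(P ∧ Q) ≡ ¬P ∨ ¬Q
¬(E ∧ K) = ¬E ∨ ¬K

¬E ∨ ¬K


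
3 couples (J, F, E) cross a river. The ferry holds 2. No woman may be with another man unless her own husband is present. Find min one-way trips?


Label couples J, F, E (H = husband, W = wife).
Counting alone: 6 people, the ferry carries 2 and someone must bring it back, so each round trip nets at most +1 on the far side until the last crossing → at least 9 trips. The jealousy constraint makes 9 impossible; the shortest valid schedule has 11:
1. WJ+WF →  (far: WJ,WF; near: HJ,HF,HE,WE)
2. WJ ←       (far: WF; near: HJ,HF,HE,WJ,WE)
3. WJ+WE →  (far: WJ,WF,WE; near: HJ,HF,HE)
4. WJ ←       (far: WF,WE; near: HJ,HF,HE,WJ)
5. HF+HE →  (far: HF,WF,HE,WE; near: HJ,WJ)
6. HF+WF ←  (far: HE,WE; near: HJ,WJ,HF,WF)
7. HJ+HF →  (far: HJ,HF,HE,WE; near: WJ,WF)
8. WE ←       (far: HJ,HF,HE; near: WJ,WF,WE)
9. WJ+WF →  (far: HJ,WJ,HF,WF,HE; near: WE)
10. HE ←      (far: HJ,WJ,HF,WF; near: HE,WE)
11. HE+WE → (far: all six; near: empty)
In every state each wife is either with her husband or with no other man.
Minimum trips = 11

11


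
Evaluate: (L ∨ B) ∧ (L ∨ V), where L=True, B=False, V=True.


L = True, B = False, V = True
Expression: (L ∨ B) ∧ (L ∨ V)
Step 1: L ∨ B = True OR False = True
Step 2: L ∨ V = True OR True = True
Step 3: (True) ∧ (True) = True AND True = True

True


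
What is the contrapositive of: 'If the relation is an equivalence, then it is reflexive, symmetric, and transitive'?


Original: If the relation is an equivalence, then it is reflexive, symmetric, and transitive
Contrapositive: If ¬Q, then ¬P
Negate Q: not (it is reflexive, symmetric, and transitive)
Negate P: not (the relation is an equivalence)

If not (it is reflexive, symmetric, and transitive), then not (the relation is an equivalence).


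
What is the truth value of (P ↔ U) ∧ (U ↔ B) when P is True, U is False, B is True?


P = True, U = False, B = True
Step 1: P ↔ U is true when P and U have the same value. Result: False
Step 2: U ↔ B is true when U and B have the same value. Result: False
Step 3: False ∧ False = False

False


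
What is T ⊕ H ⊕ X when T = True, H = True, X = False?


T = True, H = True, X = False
Step 1: T ⊕ H = True XOR True = False
Step 2: False ⊕ X = False XOR False = False
XOR is true when an odd number of operands are true.

False


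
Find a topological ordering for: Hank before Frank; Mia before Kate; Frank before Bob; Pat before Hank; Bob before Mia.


Constraints: Hank before Frank; Mia before Kate; Frank before Bob; Pat before Hank; Bob before Mia
Method: repeatedly schedule the remaining task that has no remaining task required before it.
  Step 1: remaining {Frank, Bob, Hank, Pat, Kate, Mia}; every task except Pat still has a predecessor pending → schedule Pat.
  Step 2: remaining {Frank, Bob, Hank, Kate, Mia}; every task except Hank still has a predecessor pending → schedule Hank.
  Step 3: remaining {Frank, Bob, Kate, Mia}; every task except Frank still has a predecessor pending → schedule Frank.
  Step 4: remaining {Bob, Kate, Mia}; every task except Bob still has a predecessor pending → schedule Bob.
  Step 5: remaining {Kate, Mia}; every task except Mia still has a predecessor pending → schedule Mia.
  Step 6: only Kate remains → schedule Kate.
Resulting order:

Pat → Hank → Frank → Bob → Mia → Kate


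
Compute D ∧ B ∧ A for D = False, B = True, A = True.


D = False, B = True, A = True
Step 1: D ∧ B = False AND True = False
Step 2: (False) ∧ A = (False) AND True = False
AND is true only when ALL operands are true.

False


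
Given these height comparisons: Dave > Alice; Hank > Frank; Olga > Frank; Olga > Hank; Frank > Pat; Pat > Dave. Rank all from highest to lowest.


Constraints: Dave > Alice; Hank > Frank; Olga > Frank; Olga > Hank; Frank > Pat; Pat > Dave
Method: at each step, the next-highest is the one remaining person who never appears on the smaller side of a constraint between remaining people.
  Step 1: remaining {Olga, Alice, Frank, Hank, Pat, Dave}; on the smaller side: {Alice, Frank, Hank, Pat, Dave} → Olga is next (Olga > Frank; Olga > Hank).
  Step 2: remaining {Alice, Frank, Hank, Pat, Dave}; on the smaller side: {Alice, Frank, Pat, Dave} → Hank is next (Hank > Frank).
  Step 3: remaining {Alice, Frank, Pat, Dave}; on the smaller side: {Alice, Pat, Dave} → Frank is next (Frank > Pat).
  Step 4: remaining {Alice, Pat, Dave}; on the smaller side: {Alice, Dave} → Pat is next (Pat > Dave).
  Step 5: remaining {Alice, Dave}; on the smaller side: {Alice} → Dave is next (Dave > Alice).
  Step 6: only Alice remains → lowest.
Final ranking (highest to lowest):

Olga > Hank > Frank > Pat > Dave > Alice
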